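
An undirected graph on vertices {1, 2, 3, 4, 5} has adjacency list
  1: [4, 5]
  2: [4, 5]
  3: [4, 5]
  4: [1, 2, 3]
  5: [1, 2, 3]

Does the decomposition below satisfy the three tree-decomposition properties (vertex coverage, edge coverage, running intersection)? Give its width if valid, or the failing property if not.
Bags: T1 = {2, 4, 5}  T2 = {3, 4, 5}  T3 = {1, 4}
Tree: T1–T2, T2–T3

A tree decomposition must satisfy three properties: every vertex lies in some bag; for every edge, both endpoints lie together in some bag; and for every vertex, the bags containing it form a connected subtree. Here edge (5,1) lies in no bag, so the decomposition is invalid.

No — edge (5,1) lies in no bag.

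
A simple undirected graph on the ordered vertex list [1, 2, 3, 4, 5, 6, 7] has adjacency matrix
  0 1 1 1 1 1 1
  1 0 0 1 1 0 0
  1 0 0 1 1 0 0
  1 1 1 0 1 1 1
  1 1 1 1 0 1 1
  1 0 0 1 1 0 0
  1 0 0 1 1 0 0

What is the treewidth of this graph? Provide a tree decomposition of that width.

The largest bag has 4 vertices, giving width 3; this decomposition certifies tw(G) ≤ 3. Conversely, {1, 2, 4, 5} is a clique of size 4, and the vertices of any clique must share a bag in every tree decomposition; so some bag has ≥ 4 vertices and tw(G) ≥ 3. Combining the bounds, tw(G) = 3.

Treewidth 3.
One optimal decomposition is:
Bags: B1 = {1, 3, 4, 5}  B2 = {1, 4, 5, 7}  B3 = {1, 4, 5, 6}  B4 = {1, 2, 4, 5}
Tree: B1–B2, B2–B3, B1–B4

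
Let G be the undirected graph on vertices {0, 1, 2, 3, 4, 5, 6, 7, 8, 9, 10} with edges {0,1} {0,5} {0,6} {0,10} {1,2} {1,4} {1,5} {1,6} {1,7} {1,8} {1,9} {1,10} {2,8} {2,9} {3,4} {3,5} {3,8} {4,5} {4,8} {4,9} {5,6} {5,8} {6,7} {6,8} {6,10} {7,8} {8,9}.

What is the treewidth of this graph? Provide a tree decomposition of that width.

Treewidth 3.
One optimal decomposition is:
Bags: B1 = {1, 5, 6, 8}  B2 = {1, 4, 5, 8}  B3 = {3, 4, 5, 8}  B4 = {1, 6, 7, 8}  B5 = {0, 1, 5, 6}  B6 = {1, 4, 8, 9}  B7 = {0, 1, 6, 10}  B8 = {1, 2, 8, 9}
Tree: B1–B2, B2–B3, B1–B4, B1–B5, B2–B6, B5–B7, B6–B8

Each bag holds 4 vertices, so the decomposition has width 3, which upper-bounds the treewidth. For the lower bound, the 4 vertices {0, 1, 6, 10} are pairwise adjacent, and any tree decomposition puts a clique entirely inside one bag — forcing width ≥ 3. Hence tw(G) = 3 exactly.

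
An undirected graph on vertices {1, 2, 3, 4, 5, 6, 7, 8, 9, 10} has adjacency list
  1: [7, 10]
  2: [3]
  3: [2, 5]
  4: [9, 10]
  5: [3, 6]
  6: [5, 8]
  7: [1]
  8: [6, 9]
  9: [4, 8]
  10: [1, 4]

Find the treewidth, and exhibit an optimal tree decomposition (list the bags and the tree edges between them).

Every bag has size at most 2, so the width is 2 − 1 = 1 and tw(G) ≤ 1. Any graph with an edge has treewidth ≥ 1, and G has the edge 7–1. The upper and lower bounds meet at 1, so that is the treewidth.

Treewidth 1.
One such decomposition:
Bags: B1 = {1, 7}  B2 = {1, 10}  B3 = {4, 10}  B4 = {4, 9}  B5 = {8, 9}  B6 = {6, 8}  B7 = {5, 6}  B8 = {3, 5}  B9 = {2, 3}
Tree: B1–B2, B2–B3, B3–B4, B4–B5, B5–B6, B6–B7, B7–B8, B8–B9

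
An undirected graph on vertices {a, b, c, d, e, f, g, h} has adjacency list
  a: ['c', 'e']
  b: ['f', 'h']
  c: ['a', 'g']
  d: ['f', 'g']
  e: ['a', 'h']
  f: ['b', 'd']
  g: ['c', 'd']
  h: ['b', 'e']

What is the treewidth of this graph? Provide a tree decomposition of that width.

The largest bag has 3 vertices, giving width 2; this decomposition certifies tw(G) ≤ 2. Since b–f–d–g–c–a–e–h–b is a cycle in G, G is not acyclic. Forests are exactly the graphs of treewidth ≤ 1, so tw(G) ≥ 2. Therefore the treewidth is 2.

Treewidth 2.
One such decomposition:
Bags: B1 = {b, d, f}  B2 = {b, d, g}  B3 = {b, c, g}  B4 = {a, b, c}  B5 = {a, b, e}  B6 = {b, e, h}
Tree: B1–B2, B2–B3, B3–B4, B4–B5, B5–B6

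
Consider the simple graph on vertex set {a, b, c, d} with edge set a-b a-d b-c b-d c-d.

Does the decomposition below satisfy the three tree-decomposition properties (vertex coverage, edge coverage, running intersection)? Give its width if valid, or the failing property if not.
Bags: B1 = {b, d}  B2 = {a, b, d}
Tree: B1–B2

A tree decomposition must satisfy three properties: every vertex lies in some bag; for every edge, both endpoints lie together in some bag; and for every vertex, the bags containing it form a connected subtree. Here vertex c appears in no bag, so the decomposition is invalid.

No — vertex c appears in no bag.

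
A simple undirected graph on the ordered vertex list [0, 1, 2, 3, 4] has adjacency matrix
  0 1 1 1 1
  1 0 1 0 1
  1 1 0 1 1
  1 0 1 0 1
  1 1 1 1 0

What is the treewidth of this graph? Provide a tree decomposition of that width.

Every bag has size at most 4, so the width is 4 − 1 = 3 and tw(G) ≤ 3. For the lower bound, the 4 vertices {0, 1, 2, 4} are pairwise adjacent, and any tree decomposition puts a clique entirely inside one bag — forcing width ≥ 3. Hence tw(G) = 3 exactly.

Treewidth 3.
One such decomposition:
Bags: B1 = {0, 1, 2, 4}  B2 = {0, 2, 3, 4}
Tree: B1–B2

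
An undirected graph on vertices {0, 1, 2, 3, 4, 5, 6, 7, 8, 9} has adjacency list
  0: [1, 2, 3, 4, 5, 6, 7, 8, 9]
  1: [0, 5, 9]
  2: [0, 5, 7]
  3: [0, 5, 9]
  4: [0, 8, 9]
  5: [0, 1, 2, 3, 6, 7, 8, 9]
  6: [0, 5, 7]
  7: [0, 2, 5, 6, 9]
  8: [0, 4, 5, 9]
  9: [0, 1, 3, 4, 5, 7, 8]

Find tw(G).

A width-3 tree decomposition is:
Bags: B1 = {0, 5, 7, 9}  B2 = {0, 3, 5, 9}  B3 = {0, 5, 6, 7}  B4 = {0, 5, 8, 9}  B5 = {0, 2, 5, 7}  B6 = {0, 1, 5, 9}  B7 = {0, 4, 8, 9}
Tree: B1–B2, B1–B3, B2–B4, B3–B5, B1–B6, B4–B7
The largest bag has 4 vertices, giving width 3; this decomposition certifies tw(G) ≤ 3. On the other hand G contains the 4-clique {0, 4, 8, 9}. A clique must lie in a single bag of any decomposition, so no decomposition can have width below 3. Therefore the treewidth is 3.

3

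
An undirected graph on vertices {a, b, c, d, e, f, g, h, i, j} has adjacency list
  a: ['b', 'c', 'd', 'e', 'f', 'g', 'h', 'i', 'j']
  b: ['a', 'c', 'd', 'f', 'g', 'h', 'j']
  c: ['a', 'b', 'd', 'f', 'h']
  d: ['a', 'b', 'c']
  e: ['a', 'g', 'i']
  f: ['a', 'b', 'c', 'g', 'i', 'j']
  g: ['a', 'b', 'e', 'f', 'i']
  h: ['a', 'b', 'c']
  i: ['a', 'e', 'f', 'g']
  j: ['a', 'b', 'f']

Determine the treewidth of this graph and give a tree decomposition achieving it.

The largest bag has 4 vertices, giving width 3; this decomposition certifies tw(G) ≤ 3. Conversely, {a, e, g, i} is a clique of size 4, and the vertices of any clique must share a bag in every tree decomposition; so some bag has ≥ 4 vertices and tw(G) ≥ 3. Combining the bounds, tw(G) = 3.

Treewidth 3.
Bags: B1 = {a, b, c, f}  B2 = {a, b, c, h}  B3 = {a, b, f, g}  B4 = {a, b, c, d}  B5 = {a, f, g, i}  B6 = {a, b, f, j}  B7 = {a, e, g, i}
Tree: B1–B2, B1–B3, B2–B4, B3–B5, B3–B6, B5–B7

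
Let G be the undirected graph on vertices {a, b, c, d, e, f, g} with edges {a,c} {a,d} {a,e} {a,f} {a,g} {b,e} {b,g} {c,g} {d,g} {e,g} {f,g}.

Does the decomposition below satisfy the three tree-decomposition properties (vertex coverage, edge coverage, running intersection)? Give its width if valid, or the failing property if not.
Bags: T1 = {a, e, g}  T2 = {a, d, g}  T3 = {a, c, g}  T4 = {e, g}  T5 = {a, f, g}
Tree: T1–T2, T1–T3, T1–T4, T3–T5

A tree decomposition must satisfy three properties: every vertex lies in some bag; for every edge, both endpoints lie together in some bag; and for every vertex, the bags containing it form a connected subtree. Here vertex b appears in no bag, so the decomposition is invalid.

No — vertex b appears in no bag.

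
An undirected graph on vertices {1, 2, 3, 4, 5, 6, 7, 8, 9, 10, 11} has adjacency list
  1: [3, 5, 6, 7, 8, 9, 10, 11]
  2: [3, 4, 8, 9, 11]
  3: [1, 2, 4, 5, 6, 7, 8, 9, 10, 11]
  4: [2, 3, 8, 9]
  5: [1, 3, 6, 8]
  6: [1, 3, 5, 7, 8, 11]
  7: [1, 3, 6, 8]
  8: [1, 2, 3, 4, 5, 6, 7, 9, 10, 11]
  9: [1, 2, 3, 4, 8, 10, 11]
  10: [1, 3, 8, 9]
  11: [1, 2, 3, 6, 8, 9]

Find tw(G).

A width-4 tree decomposition is:
Bags: B1 = {1, 3, 6, 7, 8}  B2 = {1, 3, 6, 8, 11}  B3 = {1, 3, 8, 9, 11}  B4 = {2, 3, 8, 9, 11}  B5 = {2, 3, 4, 8, 9}  B6 = {1, 3, 5, 6, 8}  B7 = {1, 3, 8, 9, 10}
Tree: B1–B2, B2–B3, B3–B4, B4–B5, B1–B6, B3–B7
Each bag holds 5 vertices, so the decomposition has width 4, which upper-bounds the treewidth. On the other hand G contains the 5-clique {1, 3, 8, 9, 10}. A clique must lie in a single bag of any decomposition, so no decomposition can have width below 4. Hence tw(G) = 4 exactly.

4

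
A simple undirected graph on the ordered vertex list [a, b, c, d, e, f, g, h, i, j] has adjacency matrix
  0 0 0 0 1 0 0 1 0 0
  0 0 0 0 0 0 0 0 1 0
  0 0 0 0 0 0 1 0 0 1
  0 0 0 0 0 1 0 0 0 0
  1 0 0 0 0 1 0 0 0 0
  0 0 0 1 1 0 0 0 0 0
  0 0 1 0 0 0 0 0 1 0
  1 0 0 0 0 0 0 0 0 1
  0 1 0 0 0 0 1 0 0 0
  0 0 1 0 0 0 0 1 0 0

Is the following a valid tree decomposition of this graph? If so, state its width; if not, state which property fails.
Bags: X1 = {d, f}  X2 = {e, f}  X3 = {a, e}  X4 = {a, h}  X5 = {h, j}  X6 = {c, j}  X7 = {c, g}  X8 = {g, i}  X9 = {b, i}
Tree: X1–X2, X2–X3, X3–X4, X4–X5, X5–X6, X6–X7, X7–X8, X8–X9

Yes; width 1.

Vertex coverage: the bags together contain {a, b, c, d, e, f, g, h, i, j}, the full vertex set. Edge coverage: each edge of G has both endpoints in at least one bag. Running intersection: for every vertex, the bags containing it form a connected subtree. All three properties hold, so this is a valid tree decomposition of width max|bag| − 1 = 1, and hence tw(G) ≤ 1.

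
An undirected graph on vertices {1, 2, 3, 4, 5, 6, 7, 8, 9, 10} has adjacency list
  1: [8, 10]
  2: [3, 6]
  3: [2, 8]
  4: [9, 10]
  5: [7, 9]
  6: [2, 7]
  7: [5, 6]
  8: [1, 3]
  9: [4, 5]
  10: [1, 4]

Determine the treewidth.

2

A width-2 tree decomposition is:
Bags: B1 = {4, 5, 9}  B2 = {4, 5, 10}  B3 = {1, 5, 10}  B4 = {1, 5, 8}  B5 = {3, 5, 8}  B6 = {2, 3, 5}  B7 = {2, 5, 6}  B8 = {5, 6, 7}
Tree: B1–B2, B2–B3, B3–B4, B4–B5, B5–B6, B6–B7, B7–B8
The largest bag has 3 vertices, giving width 2; this decomposition certifies tw(G) ≤ 2. Since 5–9–4–10–1–8–3–2–6–7–5 is a cycle in G, G is not acyclic. Forests are exactly the graphs of treewidth ≤ 1, so tw(G) ≥ 2. Therefore the treewidth is 2.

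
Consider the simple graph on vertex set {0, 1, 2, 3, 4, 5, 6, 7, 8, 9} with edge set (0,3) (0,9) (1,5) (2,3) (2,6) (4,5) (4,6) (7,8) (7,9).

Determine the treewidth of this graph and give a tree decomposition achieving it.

Treewidth 1.
One optimal decomposition is:
Bags: B1 = {7, 8}  B2 = {7, 9}  B3 = {0, 9}  B4 = {0, 3}  B5 = {2, 3}  B6 = {2, 6}  B7 = {4, 6}  B8 = {4, 5}  B9 = {1, 5}
Tree: B1–B2, B2–B3, B3–B4, B4–B5, B5–B6, B6–B7, B7–B8, B8–B9

Every bag has size at most 2, so the width is 2 − 1 = 1 and tw(G) ≤ 1. Any graph with an edge has treewidth ≥ 1, and G has the edge 8–7. Hence tw(G) = 1 exactly.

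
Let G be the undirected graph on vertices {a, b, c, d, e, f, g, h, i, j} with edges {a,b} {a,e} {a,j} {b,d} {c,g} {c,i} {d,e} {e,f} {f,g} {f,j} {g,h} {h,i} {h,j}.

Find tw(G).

A width-2 tree decomposition is:
Bags: B1 = {c, h, i}  B2 = {c, g, h}  B3 = {g, h, j}  B4 = {f, g, j}  B5 = {a, f, j}  B6 = {a, e, f}  B7 = {a, b, e}  B8 = {b, d, e}
Tree: B1–B2, B2–B3, B3–B4, B4–B5, B5–B6, B6–B7, B7–B8
Every bag has size at most 3, so the width is 3 − 1 = 2 and tw(G) ≤ 2. For the lower bound, G contains the cycle i–c–g–h–i, so G is not a forest; only forests have treewidth ≤ 1, hence tw(G) ≥ 2. Hence tw(G) = 2 exactly.

2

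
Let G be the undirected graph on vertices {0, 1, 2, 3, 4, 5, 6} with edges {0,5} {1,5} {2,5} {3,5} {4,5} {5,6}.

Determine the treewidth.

A width-1 tree decomposition is:
Bags: B1 = {5, 6}  B2 = {3, 5}  B3 = {0, 5}  B4 = {2, 5}  B5 = {4, 5}  B6 = {1, 5}
Tree: B1–B2, B1–B3, B2–B4, B4–B5, B1–B6
The largest bag has 2 vertices, giving width 1; this decomposition certifies tw(G) ≤ 1. G has an edge, so its treewidth is at least 1. Hence tw(G) = 1 exactly.

1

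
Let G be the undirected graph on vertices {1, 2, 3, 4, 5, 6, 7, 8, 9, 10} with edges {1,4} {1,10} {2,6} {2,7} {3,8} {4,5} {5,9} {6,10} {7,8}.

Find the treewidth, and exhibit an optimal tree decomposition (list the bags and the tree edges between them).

The largest bag has 2 vertices, giving width 1; this decomposition certifies tw(G) ≤ 1. Any graph with an edge has treewidth ≥ 1, and G has the edge 9–5. Hence tw(G) = 1 exactly.

Treewidth 1.
Bags: B1 = {5, 9}  B2 = {4, 5}  B3 = {1, 4}  B4 = {1, 10}  B5 = {6, 10}  B6 = {2, 6}  B7 = {2, 7}  B8 = {7, 8}  B9 = {3, 8}
Tree: B1–B2, B2–B3, B3–B4, B4–B5, B5–B6, B6–B7, B7–B8, B8–B9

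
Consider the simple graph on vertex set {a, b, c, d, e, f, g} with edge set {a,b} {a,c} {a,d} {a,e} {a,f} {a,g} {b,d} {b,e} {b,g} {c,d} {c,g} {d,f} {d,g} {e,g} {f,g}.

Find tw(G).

3

A width-3 tree decomposition is:
Bags: B1 = {a, b, d, g}  B2 = {a, d, f, g}  B3 = {a, c, d, g}  B4 = {a, b, e, g}
Tree: B1–B2, B2–B3, B1–B4
Every bag has size at most 4, so the width is 4 − 1 = 3 and tw(G) ≤ 3. On the other hand G contains the 4-clique {a, c, d, g}. A clique must lie in a single bag of any decomposition, so no decomposition can have width below 3. Therefore the treewidth is 3.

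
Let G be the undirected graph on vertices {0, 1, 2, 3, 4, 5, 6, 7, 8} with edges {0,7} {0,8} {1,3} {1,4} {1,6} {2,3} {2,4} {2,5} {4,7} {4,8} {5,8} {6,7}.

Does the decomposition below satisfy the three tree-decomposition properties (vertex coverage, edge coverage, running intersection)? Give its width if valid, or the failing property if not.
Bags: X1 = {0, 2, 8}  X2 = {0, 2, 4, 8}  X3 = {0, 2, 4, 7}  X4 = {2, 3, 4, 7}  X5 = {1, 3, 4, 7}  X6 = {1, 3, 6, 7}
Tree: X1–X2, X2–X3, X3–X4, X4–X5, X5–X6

A tree decomposition must satisfy three properties: every vertex lies in some bag; for every edge, both endpoints lie together in some bag; and for every vertex, the bags containing it form a connected subtree. Here vertex 5 appears in no bag, so the decomposition is invalid.

No — vertex 5 appears in no bag.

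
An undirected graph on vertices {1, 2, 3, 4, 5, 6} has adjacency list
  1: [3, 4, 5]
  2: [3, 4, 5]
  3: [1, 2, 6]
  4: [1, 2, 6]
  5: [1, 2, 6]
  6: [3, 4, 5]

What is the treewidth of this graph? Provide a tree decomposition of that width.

Each bag holds 4 vertices, so the decomposition has width 3, which upper-bounds the treewidth. For the lower bound: the 4 vertex sets {1,5}, {4,6}, {3}, {2} are disjoint, each induces a connected subgraph, and every pair is joined by at least one edge of G. Contracting each set to a single vertex therefore yields K_{4} as a minor, and since treewidth is minor-monotone, tw(G) ≥ tw(K_{4}) = 3. Therefore the treewidth is 3.

Treewidth 3.
Bags: B1 = {1, 3, 4, 5}  B2 = {3, 4, 5, 6}  B3 = {2, 3, 4, 5}
Tree: B1–B2, B2–B3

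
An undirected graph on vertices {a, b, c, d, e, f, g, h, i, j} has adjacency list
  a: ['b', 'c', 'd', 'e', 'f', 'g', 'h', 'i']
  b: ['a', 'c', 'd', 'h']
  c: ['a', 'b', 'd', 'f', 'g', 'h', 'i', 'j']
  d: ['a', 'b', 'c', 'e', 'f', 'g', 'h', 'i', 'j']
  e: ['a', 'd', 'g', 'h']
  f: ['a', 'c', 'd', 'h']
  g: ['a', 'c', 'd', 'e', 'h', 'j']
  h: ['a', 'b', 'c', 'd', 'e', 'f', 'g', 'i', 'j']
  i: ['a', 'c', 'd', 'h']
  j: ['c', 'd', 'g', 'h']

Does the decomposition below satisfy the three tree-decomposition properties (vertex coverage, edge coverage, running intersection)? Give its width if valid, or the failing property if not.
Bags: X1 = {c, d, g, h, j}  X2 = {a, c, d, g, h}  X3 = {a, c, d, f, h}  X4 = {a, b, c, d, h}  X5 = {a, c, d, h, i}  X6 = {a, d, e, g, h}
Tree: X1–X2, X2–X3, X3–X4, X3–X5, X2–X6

Every vertex of G appears in some bag (union = {a, b, c, d, e, f, g, h, i, j}); every edge is covered by a bag; and for each vertex v the set of bags containing v is connected in the bag tree. The decomposition is therefore valid. The largest bag has 5 vertices, so the width is 4.

Yes; width 4.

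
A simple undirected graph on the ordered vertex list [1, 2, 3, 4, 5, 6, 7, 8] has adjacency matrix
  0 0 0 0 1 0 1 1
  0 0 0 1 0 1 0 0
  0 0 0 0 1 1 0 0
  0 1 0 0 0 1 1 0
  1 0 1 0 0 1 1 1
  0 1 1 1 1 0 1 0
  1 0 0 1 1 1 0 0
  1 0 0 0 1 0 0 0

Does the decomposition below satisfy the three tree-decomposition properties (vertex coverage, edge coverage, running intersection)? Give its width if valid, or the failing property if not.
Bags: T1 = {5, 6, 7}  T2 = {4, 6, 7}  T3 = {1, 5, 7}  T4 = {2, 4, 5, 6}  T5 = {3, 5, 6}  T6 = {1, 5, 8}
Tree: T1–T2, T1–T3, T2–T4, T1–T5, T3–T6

A tree decomposition must satisfy three properties: every vertex lies in some bag; for every edge, both endpoints lie together in some bag; and for every vertex, the bags containing it form a connected subtree. Here bags containing vertex 5 are not connected in the tree, so the decomposition is invalid.

No — bags containing vertex 5 are not connected in the tree.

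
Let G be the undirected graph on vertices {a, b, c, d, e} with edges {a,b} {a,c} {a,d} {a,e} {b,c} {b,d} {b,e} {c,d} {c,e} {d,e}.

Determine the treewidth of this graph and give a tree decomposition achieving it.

Treewidth 4.
One optimal decomposition is:
Bags: B1 = {a, b, c, d, e}
Tree: (single bag)

With just one bag of size 5, the width is 5 − 1 = 4, so tw(G) ≤ 4. For the lower bound, the 5 vertices {a, b, c, d, e} are pairwise adjacent, and any tree decomposition puts a clique entirely inside one bag — forcing width ≥ 4. Hence tw(G) = 4 exactly.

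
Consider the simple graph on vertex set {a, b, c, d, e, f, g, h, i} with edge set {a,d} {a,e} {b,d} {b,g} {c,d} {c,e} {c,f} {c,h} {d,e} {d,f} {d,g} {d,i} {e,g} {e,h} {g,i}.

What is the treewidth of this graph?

A width-2 tree decomposition is:
Bags: B1 = {d, e, g}  B2 = {a, d, e}  B3 = {c, d, e}  B4 = {c, d, f}  B5 = {b, d, g}  B6 = {d, g, i}  B7 = {c, e, h}
Tree: B1–B2, B1–B3, B3–B4, B1–B5, B5–B6, B3–B7
Each bag holds 3 vertices, so the decomposition has width 2, which upper-bounds the treewidth. Conversely, {d, e, g} is a clique of size 3, and the vertices of any clique must share a bag in every tree decomposition; so some bag has ≥ 3 vertices and tw(G) ≥ 2. Combining the bounds, tw(G) = 2.

2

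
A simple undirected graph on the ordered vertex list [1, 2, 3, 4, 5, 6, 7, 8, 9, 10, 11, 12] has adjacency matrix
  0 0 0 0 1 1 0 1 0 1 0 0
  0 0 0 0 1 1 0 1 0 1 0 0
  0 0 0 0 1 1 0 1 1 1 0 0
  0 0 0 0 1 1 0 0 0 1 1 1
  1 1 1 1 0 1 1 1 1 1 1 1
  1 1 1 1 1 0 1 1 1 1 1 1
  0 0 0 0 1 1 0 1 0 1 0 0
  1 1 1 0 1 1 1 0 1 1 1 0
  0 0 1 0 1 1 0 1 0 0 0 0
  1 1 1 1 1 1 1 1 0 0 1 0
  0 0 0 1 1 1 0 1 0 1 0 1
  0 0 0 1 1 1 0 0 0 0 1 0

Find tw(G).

A width-4 tree decomposition is:
Bags: B1 = {3, 5, 6, 8, 10}  B2 = {1, 5, 6, 8, 10}  B3 = {2, 5, 6, 8, 10}  B4 = {3, 5, 6, 8, 9}  B5 = {5, 6, 8, 10, 11}  B6 = {4, 5, 6, 10, 11}  B7 = {5, 6, 7, 8, 10}  B8 = {4, 5, 6, 11, 12}
Tree: B1–B2, B1–B3, B1–B4, B3–B5, B5–B6, B2–B7, B6–B8
Every bag has size at most 5, so the width is 5 − 1 = 4 and tw(G) ≤ 4. On the other hand G contains the 5-clique {3, 5, 6, 8, 9}. A clique must lie in a single bag of any decomposition, so no decomposition can have width below 4. Hence tw(G) = 4 exactly.

4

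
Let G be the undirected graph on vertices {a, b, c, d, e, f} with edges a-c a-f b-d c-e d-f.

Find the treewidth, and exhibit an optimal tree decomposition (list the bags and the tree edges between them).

Treewidth 1.
One optimal decomposition is:
Bags: B1 = {b, d}  B2 = {d, f}  B3 = {a, f}  B4 = {a, c}  B5 = {c, e}
Tree: B1–B2, B2–B3, B3–B4, B4–B5

Each bag holds 2 vertices, so the decomposition has width 1, which upper-bounds the treewidth. Since G has at least one edge (e.g. b–d), it is not an edgeless graph, so tw(G) ≥ 1. The upper and lower bounds meet at 1, so that is the treewidth.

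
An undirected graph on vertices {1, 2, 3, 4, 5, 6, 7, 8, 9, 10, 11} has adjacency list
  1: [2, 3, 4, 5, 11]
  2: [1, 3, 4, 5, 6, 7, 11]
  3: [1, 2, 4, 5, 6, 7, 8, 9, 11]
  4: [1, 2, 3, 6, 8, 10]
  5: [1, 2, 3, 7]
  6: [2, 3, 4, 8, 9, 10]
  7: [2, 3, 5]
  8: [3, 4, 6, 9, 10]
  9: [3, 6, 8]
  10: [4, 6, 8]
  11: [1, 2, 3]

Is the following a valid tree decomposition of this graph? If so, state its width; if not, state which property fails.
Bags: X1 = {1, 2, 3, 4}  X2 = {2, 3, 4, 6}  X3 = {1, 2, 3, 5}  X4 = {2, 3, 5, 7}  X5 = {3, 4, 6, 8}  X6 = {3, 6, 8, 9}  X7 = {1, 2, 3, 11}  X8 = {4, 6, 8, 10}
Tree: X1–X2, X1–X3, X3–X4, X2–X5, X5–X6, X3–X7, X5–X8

Every vertex of G appears in some bag (union = {1, 2, 3, 4, 5, 6, 7, 8, 9, 10, 11}); every edge is covered by a bag; and for each vertex v the set of bags containing v is connected in the bag tree. The decomposition is therefore valid. The largest bag has 4 vertices, so the width is 3.

Yes; width 3.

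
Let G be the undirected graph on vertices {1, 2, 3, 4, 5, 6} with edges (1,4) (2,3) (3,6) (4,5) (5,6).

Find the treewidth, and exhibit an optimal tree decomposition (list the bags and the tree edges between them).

The largest bag has 2 vertices, giving width 1; this decomposition certifies tw(G) ≤ 1. Any graph with an edge has treewidth ≥ 1, and G has the edge 2–3. The upper and lower bounds meet at 1, so that is the treewidth.

Treewidth 1.
One such decomposition:
Bags: B1 = {2, 3}  B2 = {3, 6}  B3 = {5, 6}  B4 = {4, 5}  B5 = {1, 4}
Tree: B1–B2, B2–B3, B3–B4, B4–B5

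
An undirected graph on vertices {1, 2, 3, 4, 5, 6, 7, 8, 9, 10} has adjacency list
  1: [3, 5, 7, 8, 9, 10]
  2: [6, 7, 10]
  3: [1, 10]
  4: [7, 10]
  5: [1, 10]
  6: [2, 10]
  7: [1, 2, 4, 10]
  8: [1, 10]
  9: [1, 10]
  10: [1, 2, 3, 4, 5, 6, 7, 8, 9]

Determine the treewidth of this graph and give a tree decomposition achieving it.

Treewidth 2.
One optimal decomposition is:
Bags: B1 = {1, 9, 10}  B2 = {1, 7, 10}  B3 = {2, 7, 10}  B4 = {1, 5, 10}  B5 = {4, 7, 10}  B6 = {1, 3, 10}  B7 = {1, 8, 10}  B8 = {2, 6, 10}
Tree: B1–B2, B2–B3, B2–B4, B2–B5, B4–B6, B6–B7, B3–B8

Each bag holds 3 vertices, so the decomposition has width 2, which upper-bounds the treewidth. On the other hand G contains the 3-clique {1, 3, 10}. A clique must lie in a single bag of any decomposition, so no decomposition can have width below 2. Combining the bounds, tw(G) = 2.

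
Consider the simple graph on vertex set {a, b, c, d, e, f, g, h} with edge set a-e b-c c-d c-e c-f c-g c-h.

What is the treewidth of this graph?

1

A width-1 tree decomposition is:
Bags: B1 = {c, g}  B2 = {c, f}  B3 = {c, h}  B4 = {c, e}  B5 = {b, c}  B6 = {a, e}  B7 = {c, d}
Tree: B1–B2, B2–B3, B2–B4, B1–B5, B4–B6, B1–B7
Every bag has size at most 2, so the width is 2 − 1 = 1 and tw(G) ≤ 1. Since G has at least one edge (e.g. c–g), it is not an edgeless graph, so tw(G) ≥ 1. The upper and lower bounds meet at 1, so that is the treewidth.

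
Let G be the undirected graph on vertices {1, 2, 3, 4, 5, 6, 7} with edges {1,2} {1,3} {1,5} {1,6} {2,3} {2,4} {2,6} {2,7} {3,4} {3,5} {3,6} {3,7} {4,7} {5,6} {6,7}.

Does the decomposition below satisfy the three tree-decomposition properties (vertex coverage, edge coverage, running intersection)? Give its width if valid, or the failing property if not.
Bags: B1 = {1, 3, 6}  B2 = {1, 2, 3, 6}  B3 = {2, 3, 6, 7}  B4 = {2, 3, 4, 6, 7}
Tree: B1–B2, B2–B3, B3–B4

A tree decomposition must satisfy three properties: every vertex lies in some bag; for every edge, both endpoints lie together in some bag; and for every vertex, the bags containing it form a connected subtree. Here vertex 5 appears in no bag, so the decomposition is invalid.

No — vertex 5 appears in no bag.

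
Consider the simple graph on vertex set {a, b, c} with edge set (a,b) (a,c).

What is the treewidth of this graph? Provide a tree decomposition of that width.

Treewidth 1.
Bags: B1 = {a, c}  B2 = {a, b}
Tree: B1–B2

Every bag has size at most 2, so the width is 2 − 1 = 1 and tw(G) ≤ 1. G has an edge, so its treewidth is at least 1. Therefore the treewidth is 1.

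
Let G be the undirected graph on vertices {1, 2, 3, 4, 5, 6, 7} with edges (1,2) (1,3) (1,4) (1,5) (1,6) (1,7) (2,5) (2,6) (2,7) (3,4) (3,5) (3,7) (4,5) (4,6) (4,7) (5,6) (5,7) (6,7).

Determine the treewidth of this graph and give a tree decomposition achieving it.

Each bag holds 5 vertices, so the decomposition has width 4, which upper-bounds the treewidth. For the lower bound, the 5 vertices {1, 2, 5, 6, 7} are pairwise adjacent, and any tree decomposition puts a clique entirely inside one bag — forcing width ≥ 4. Combining the bounds, tw(G) = 4.

Treewidth 4.
One such decomposition:
Bags: B1 = {1, 2, 5, 6, 7}  B2 = {1, 4, 5, 6, 7}  B3 = {1, 3, 4, 5, 7}
Tree: B1–B2, B2–B3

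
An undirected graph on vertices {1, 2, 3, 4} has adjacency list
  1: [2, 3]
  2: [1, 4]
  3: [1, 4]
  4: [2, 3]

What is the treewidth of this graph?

2

A width-2 tree decomposition is:
Bags: B1 = {2, 3, 4}  B2 = {1, 2, 3}
Tree: B1–B2
The largest bag has 3 vertices, giving width 2; this decomposition certifies tw(G) ≤ 2. The edges 3–4–2–1–3 form a cycle, so G is not a tree and its treewidth is at least 2. Combining the bounds, tw(G) = 2.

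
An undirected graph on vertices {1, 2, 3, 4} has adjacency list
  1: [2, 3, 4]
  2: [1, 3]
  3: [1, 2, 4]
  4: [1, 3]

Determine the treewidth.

2

A width-2 tree decomposition is:
Bags: B1 = {1, 2, 3}  B2 = {1, 3, 4}
Tree: B1–B2
Each bag holds 3 vertices, so the decomposition has width 2, which upper-bounds the treewidth. Conversely, {1, 2, 3} is a clique of size 3, and the vertices of any clique must share a bag in every tree decomposition; so some bag has ≥ 3 vertices and tw(G) ≥ 2. Combining the bounds, tw(G) = 2.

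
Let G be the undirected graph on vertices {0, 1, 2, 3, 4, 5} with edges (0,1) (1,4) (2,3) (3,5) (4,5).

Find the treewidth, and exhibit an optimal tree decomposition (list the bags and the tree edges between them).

Every bag has size at most 2, so the width is 2 − 1 = 1 and tw(G) ≤ 1. Any graph with an edge has treewidth ≥ 1, and G has the edge 2–3. Hence tw(G) = 1 exactly.

Treewidth 1.
One such decomposition:
Bags: B1 = {2, 3}  B2 = {3, 5}  B3 = {4, 5}  B4 = {1, 4}  B5 = {0, 1}
Tree: B1–B2, B2–B3, B3–B4, B4–B5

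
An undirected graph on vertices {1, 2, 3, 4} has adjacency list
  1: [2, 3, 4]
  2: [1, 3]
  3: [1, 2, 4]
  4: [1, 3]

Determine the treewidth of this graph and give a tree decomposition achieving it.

The largest bag has 3 vertices, giving width 2; this decomposition certifies tw(G) ≤ 2. On the other hand G contains the 3-clique {1, 2, 3}. A clique must lie in a single bag of any decomposition, so no decomposition can have width below 2. The upper and lower bounds meet at 2, so that is the treewidth.

Treewidth 2.
Bags: B1 = {1, 2, 3}  B2 = {1, 3, 4}
Tree: B1–B2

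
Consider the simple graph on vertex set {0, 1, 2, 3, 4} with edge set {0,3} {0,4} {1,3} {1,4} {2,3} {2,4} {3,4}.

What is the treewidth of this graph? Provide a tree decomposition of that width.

Treewidth 2.
Bags: B1 = {2, 3, 4}  B2 = {0, 3, 4}  B3 = {1, 3, 4}
Tree: B1–B2, B1–B3

The largest bag has 3 vertices, giving width 2; this decomposition certifies tw(G) ≤ 2. For the lower bound, the 3 vertices {0, 3, 4} are pairwise adjacent, and any tree decomposition puts a clique entirely inside one bag — forcing width ≥ 2. Therefore the treewidth is 2.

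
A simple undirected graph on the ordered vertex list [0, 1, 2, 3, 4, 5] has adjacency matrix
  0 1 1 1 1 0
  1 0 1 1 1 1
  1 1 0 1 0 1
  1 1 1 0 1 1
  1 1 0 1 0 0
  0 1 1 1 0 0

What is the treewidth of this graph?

A width-3 tree decomposition is:
Bags: B1 = {0, 1, 3, 4}  B2 = {0, 1, 2, 3}  B3 = {1, 2, 3, 5}
Tree: B1–B2, B2–B3
The largest bag has 4 vertices, giving width 3; this decomposition certifies tw(G) ≤ 3. Conversely, {0, 1, 2, 3} is a clique of size 4, and the vertices of any clique must share a bag in every tree decomposition; so some bag has ≥ 4 vertices and tw(G) ≥ 3. Combining the bounds, tw(G) = 3.

3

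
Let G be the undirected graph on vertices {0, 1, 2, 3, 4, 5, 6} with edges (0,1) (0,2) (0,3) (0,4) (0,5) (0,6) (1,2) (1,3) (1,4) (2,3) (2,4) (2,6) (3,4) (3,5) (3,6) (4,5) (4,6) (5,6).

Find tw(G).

4

A width-4 tree decomposition is:
Bags: B1 = {0, 1, 2, 3, 4}  B2 = {0, 2, 3, 4, 6}  B3 = {0, 3, 4, 5, 6}
Tree: B1–B2, B2–B3
The largest bag has 5 vertices, giving width 4; this decomposition certifies tw(G) ≤ 4. On the other hand G contains the 5-clique {0, 1, 2, 3, 4}. A clique must lie in a single bag of any decomposition, so no decomposition can have width below 4. Combining the bounds, tw(G) = 4.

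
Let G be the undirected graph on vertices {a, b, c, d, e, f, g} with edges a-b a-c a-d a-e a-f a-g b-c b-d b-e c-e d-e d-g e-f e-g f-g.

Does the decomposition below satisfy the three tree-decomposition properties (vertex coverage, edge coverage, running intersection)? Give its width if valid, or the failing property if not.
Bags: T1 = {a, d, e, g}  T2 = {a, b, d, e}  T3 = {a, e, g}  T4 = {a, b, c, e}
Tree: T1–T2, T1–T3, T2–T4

A tree decomposition must satisfy three properties: every vertex lies in some bag; for every edge, both endpoints lie together in some bag; and for every vertex, the bags containing it form a connected subtree. Here vertex f appears in no bag, so the decomposition is invalid.

No — vertex f appears in no bag.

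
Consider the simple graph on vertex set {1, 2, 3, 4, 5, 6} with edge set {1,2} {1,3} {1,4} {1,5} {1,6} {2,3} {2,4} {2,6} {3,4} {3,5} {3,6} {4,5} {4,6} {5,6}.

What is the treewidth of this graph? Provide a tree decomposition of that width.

The largest bag has 5 vertices, giving width 4; this decomposition certifies tw(G) ≤ 4. Conversely, {1, 2, 3, 4, 6} is a clique of size 5, and the vertices of any clique must share a bag in every tree decomposition; so some bag has ≥ 5 vertices and tw(G) ≥ 4. Therefore the treewidth is 4.

Treewidth 4.
Bags: B1 = {1, 3, 4, 5, 6}  B2 = {1, 2, 3, 4, 6}
Tree: B1–B2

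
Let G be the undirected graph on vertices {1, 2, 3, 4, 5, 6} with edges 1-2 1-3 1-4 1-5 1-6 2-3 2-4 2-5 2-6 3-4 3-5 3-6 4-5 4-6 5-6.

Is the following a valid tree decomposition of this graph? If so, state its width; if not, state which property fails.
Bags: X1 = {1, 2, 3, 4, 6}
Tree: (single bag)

A tree decomposition must satisfy three properties: every vertex lies in some bag; for every edge, both endpoints lie together in some bag; and for every vertex, the bags containing it form a connected subtree. Here vertex 5 appears in no bag, so the decomposition is invalid.

No — vertex 5 appears in no bag.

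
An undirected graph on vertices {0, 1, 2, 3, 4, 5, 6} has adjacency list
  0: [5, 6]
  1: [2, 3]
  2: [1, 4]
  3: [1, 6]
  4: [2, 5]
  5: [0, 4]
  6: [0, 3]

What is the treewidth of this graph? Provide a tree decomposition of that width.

Every bag has size at most 3, so the width is 3 − 1 = 2 and tw(G) ≤ 2. For the lower bound, G contains the cycle 4–5–0–6–3–1–2–4, so G is not a forest; only forests have treewidth ≤ 1, hence tw(G) ≥ 2. Therefore the treewidth is 2.

Treewidth 2.
One optimal decomposition is:
Bags: B1 = {0, 4, 5}  B2 = {0, 4, 6}  B3 = {3, 4, 6}  B4 = {1, 3, 4}  B5 = {1, 2, 4}
Tree: B1–B2, B2–B3, B3–B4, B4–B5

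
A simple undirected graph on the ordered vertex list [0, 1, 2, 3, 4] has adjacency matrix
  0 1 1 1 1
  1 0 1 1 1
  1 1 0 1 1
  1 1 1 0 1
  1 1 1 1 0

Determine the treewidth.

4

A width-4 tree decomposition is:
Bags: B1 = {0, 1, 2, 3, 4}
Tree: (single bag)
With just one bag of size 5, the width is 5 − 1 = 4, so tw(G) ≤ 4. On the other hand G contains the 5-clique {0, 1, 2, 3, 4}. A clique must lie in a single bag of any decomposition, so no decomposition can have width below 4. Therefore the treewidth is 4.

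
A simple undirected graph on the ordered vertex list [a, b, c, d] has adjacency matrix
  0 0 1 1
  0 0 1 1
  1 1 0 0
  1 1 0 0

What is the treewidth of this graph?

2

A width-2 tree decomposition is:
Bags: B1 = {a, b, d}  B2 = {a, b, c}
Tree: B1–B2
Each bag holds 3 vertices, so the decomposition has width 2, which upper-bounds the treewidth. For the lower bound, G contains the cycle a–d–b–c–a, so G is not a forest; only forests have treewidth ≤ 1, hence tw(G) ≥ 2. Combining the bounds, tw(G) = 2.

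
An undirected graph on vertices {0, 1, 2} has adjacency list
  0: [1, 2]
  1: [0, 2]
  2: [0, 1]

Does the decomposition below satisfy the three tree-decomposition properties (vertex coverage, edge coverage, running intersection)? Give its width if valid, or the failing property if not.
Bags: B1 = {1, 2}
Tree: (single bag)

A tree decomposition must satisfy three properties: every vertex lies in some bag; for every edge, both endpoints lie together in some bag; and for every vertex, the bags containing it form a connected subtree. Here vertex 0 appears in no bag, so the decomposition is invalid.

No — vertex 0 appears in no bag.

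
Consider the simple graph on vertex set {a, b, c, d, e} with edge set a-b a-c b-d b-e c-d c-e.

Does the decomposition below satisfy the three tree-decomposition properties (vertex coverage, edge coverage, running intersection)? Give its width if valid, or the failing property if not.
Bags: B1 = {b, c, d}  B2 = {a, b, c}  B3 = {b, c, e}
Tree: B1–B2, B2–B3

Checking the three conditions: (i) the bags cover all of {a, b, c, d, e}; (ii) for each edge, some bag contains both endpoints; (iii) the bags containing any fixed vertex form a subtree. All hold, so the decomposition is valid with width 3 − 1 = 2.

Yes; width 2.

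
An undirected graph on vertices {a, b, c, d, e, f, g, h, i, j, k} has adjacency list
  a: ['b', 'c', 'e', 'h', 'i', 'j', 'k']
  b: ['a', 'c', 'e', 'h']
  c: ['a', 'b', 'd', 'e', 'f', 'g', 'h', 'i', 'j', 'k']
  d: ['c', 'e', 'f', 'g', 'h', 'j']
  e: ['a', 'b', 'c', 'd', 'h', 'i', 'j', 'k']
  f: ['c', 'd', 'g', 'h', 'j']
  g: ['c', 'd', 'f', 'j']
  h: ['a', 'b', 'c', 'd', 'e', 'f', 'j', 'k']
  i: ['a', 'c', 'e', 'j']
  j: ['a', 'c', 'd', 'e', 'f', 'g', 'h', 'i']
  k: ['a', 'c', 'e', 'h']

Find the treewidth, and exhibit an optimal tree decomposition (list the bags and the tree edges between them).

Treewidth 4.
One optimal decomposition is:
Bags: B1 = {a, c, e, h, k}  B2 = {a, c, e, h, j}  B3 = {c, d, e, h, j}  B4 = {c, d, f, h, j}  B5 = {c, d, f, g, j}  B6 = {a, b, c, e, h}  B7 = {a, c, e, i, j}
Tree: B1–B2, B2–B3, B3–B4, B4–B5, B2–B6, B2–B7

Each bag holds 5 vertices, so the decomposition has width 4, which upper-bounds the treewidth. For the lower bound, the 5 vertices {c, d, f, g, j} are pairwise adjacent, and any tree decomposition puts a clique entirely inside one bag — forcing width ≥ 4. Therefore the treewidth is 4.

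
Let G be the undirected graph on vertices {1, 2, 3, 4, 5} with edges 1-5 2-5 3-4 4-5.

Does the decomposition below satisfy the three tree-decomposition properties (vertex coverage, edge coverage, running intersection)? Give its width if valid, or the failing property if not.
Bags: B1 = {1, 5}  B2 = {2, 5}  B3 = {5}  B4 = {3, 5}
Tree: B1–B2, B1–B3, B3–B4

No — vertex 4 appears in no bag.

A tree decomposition must satisfy three properties: every vertex lies in some bag; for every edge, both endpoints lie together in some bag; and for every vertex, the bags containing it form a connected subtree. Here vertex 4 appears in no bag, so the decomposition is invalid.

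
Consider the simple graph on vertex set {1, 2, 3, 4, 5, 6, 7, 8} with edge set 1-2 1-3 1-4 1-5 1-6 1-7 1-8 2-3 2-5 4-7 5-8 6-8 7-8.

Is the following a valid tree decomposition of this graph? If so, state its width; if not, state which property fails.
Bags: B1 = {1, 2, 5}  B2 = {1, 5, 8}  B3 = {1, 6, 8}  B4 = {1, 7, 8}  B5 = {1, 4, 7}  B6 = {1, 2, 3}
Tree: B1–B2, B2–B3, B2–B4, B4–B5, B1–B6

Checking the three conditions: (i) the bags cover all of {1, 2, 3, 4, 5, 6, 7, 8}; (ii) for each edge, some bag contains both endpoints; (iii) the bags containing any fixed vertex form a subtree. All hold, so the decomposition is valid with width 3 − 1 = 2.

Yes; width 2.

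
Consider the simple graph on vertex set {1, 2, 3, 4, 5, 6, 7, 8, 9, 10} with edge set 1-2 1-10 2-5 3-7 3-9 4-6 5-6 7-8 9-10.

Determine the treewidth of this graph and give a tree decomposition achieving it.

Treewidth 1.
Bags: B1 = {7, 8}  B2 = {3, 7}  B3 = {3, 9}  B4 = {9, 10}  B5 = {1, 10}  B6 = {1, 2}  B7 = {2, 5}  B8 = {5, 6}  B9 = {4, 6}
Tree: B1–B2, B2–B3, B3–B4, B4–B5, B5–B6, B6–B7, B7–B8, B8–B9

Every bag has size at most 2, so the width is 2 − 1 = 1 and tw(G) ≤ 1. G has an edge, so its treewidth is at least 1. Therefore the treewidth is 1.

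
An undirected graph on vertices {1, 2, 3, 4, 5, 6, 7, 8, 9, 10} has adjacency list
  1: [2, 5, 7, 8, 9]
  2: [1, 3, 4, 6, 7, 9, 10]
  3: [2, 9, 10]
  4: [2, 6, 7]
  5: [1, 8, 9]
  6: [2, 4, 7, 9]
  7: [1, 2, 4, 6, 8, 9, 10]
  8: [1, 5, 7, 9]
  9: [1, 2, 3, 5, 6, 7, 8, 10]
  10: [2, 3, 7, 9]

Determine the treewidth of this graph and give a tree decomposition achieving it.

Treewidth 3.
Bags: B1 = {1, 2, 7, 9}  B2 = {1, 7, 8, 9}  B3 = {2, 7, 9, 10}  B4 = {2, 6, 7, 9}  B5 = {2, 4, 6, 7}  B6 = {1, 5, 8, 9}  B7 = {2, 3, 9, 10}
Tree: B1–B2, B1–B3, B3–B4, B4–B5, B2–B6, B3–B7

Each bag holds 4 vertices, so the decomposition has width 3, which upper-bounds the treewidth. For the lower bound, the 4 vertices {1, 5, 8, 9} are pairwise adjacent, and any tree decomposition puts a clique entirely inside one bag — forcing width ≥ 3. The upper and lower bounds meet at 3, so that is the treewidth.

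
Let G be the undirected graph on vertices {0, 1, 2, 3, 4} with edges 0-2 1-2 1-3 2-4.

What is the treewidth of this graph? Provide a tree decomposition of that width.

Treewidth 1.
One such decomposition:
Bags: B1 = {0, 2}  B2 = {1, 2}  B3 = {2, 4}  B4 = {1, 3}
Tree: B1–B2, B2–B3, B2–B4

The largest bag has 2 vertices, giving width 1; this decomposition certifies tw(G) ≤ 1. Any graph with an edge has treewidth ≥ 1, and G has the edge 0–2. Hence tw(G) = 1 exactly.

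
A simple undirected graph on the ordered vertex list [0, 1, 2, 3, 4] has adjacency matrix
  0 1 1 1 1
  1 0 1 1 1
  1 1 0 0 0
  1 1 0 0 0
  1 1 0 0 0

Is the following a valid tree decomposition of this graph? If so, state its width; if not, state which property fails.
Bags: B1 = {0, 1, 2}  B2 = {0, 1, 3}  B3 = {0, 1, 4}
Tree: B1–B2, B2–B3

Vertex coverage: the bags together contain {0, 1, 2, 3, 4}, the full vertex set. Edge coverage: each edge of G has both endpoints in at least one bag. Running intersection: for every vertex, the bags containing it form a connected subtree. All three properties hold, so this is a valid tree decomposition of width max|bag| − 1 = 2, and hence tw(G) ≤ 2.

Yes; width 2.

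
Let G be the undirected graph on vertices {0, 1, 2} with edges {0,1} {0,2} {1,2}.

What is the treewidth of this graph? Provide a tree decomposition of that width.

A single bag containing all 3 vertices is trivially a valid decomposition of width 2. Conversely, {0, 1, 2} is a clique of size 3, and the vertices of any clique must share a bag in every tree decomposition; so some bag has ≥ 3 vertices and tw(G) ≥ 2. The upper and lower bounds meet at 2, so that is the treewidth.

Treewidth 2.
One such decomposition:
Bags: B1 = {0, 1, 2}
Tree: (single bag)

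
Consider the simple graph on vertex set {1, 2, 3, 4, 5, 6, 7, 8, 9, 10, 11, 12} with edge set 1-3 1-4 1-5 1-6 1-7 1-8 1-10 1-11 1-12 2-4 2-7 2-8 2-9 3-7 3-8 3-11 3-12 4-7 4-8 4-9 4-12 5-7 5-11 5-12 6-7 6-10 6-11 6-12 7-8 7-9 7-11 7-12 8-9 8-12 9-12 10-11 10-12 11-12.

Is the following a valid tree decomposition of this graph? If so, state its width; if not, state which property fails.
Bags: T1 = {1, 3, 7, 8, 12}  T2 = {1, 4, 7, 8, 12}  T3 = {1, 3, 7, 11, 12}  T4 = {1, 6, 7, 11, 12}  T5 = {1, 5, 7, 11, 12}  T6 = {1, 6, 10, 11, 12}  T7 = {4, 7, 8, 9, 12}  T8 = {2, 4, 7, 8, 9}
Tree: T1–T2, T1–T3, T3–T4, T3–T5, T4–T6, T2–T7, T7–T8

Checking the three conditions: (i) the bags cover all of {1, 2, 3, 4, 5, 6, 7, 8, 9, 10, 11, 12}; (ii) for each edge, some bag contains both endpoints; (iii) the bags containing any fixed vertex form a subtree. All hold, so the decomposition is valid with width 5 − 1 = 4.

Yes; width 4.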